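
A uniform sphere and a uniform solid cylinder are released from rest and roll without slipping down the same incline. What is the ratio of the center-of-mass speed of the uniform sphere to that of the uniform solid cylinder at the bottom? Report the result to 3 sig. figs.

v_ratio ≈ 1.04

Each satisfies Mgh = ½(1+k)Mv² with k = I/(MR²), so v ∝ 1/√(1+k).
For the uniform sphere k = 0.4; for the uniform solid cylinder k = 0.5.
v₁/v₂ = √((1+k₂)/(1+k₁)) = √(1.5/1.4) ≈ 1.04.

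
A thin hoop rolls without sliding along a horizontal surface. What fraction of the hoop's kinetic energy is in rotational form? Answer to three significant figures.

fraction ≈ 0.500

The moment of inertia is MR², giving k ≡ I/(MR²) = 1.
With ω = v/R, KE_trans = ½Mv² and KE_rot = ½Iω² = ½kMv², so KE_total = ½(1+k)Mv².
The rotational fraction is therefore k/(1+k) = 1/2 ≈ 0.500.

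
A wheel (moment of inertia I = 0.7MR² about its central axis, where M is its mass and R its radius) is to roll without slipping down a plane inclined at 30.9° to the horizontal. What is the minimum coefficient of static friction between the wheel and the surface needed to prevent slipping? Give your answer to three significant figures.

μ_min ≈ 0.246

Here I = 0.7MR², so the shape factor k = I/(MR²) = 0.7.
Translational: Mg sinθ − f = Ma. Rotational about the CM: fR = Iα = kMRa, so f = kMa.
These give a = g sinθ/(1+k) and the required friction f = kMg sinθ/(1+k).
The normal force is N = Mg cosθ, so μ_min = f/N = k tanθ/(1+k).
μ_min = 0.7 × tan30.9° / 1.7 ≈ 0.246.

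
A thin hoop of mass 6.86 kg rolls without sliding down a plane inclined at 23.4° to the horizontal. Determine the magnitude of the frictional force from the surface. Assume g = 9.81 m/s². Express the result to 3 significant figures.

f ≈ 13.4 N

Here I = MR², so the shape factor k = I/(MR²) = 1.
Along the incline Mg sinθ − f = Ma, and torque about the center fR = Iα = kMR²(a/R) gives f = kMa.
Combining, a = g sinθ/(1+k) and f = kMa = kMg sinθ/(1+k).
f = 1 × 6.86 × 9.81 × sin23.4° / 2 ≈ 13.4 N.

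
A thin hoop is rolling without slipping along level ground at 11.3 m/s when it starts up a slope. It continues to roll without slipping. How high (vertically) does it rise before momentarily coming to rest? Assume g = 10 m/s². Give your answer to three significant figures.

h ≈ 12.8 m

With I = MR², the ratio k = I/(MR²) is 1.
Since it rolls without slipping, ω = v/R and KE = ½Mv² + ½Iω² = ½(1+k)Mv² = Mv².
All of this converts to potential energy at the highest point: Mv₀² = Mgh.
Thus h = (1+k)v₀²/(2g) = 2 × 11.3² / (2 × 10) ≈ 12.8 m.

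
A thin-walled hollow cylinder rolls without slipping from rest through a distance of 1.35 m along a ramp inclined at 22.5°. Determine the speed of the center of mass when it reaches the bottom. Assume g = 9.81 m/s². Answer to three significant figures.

Here I = MR², so the shape factor k = I/(MR²) = 1.
Since it rolls without slipping, ω = v/R and KE = ½Mv² + ½Iω² = ½(1+k)Mv² = Mv².
The vertical drop is h = L sinθ = 1.35 × sin22.5° = 0.5166 m.
Setting Mgh = Mv² gives v = √(2gh/(1+k)) = √(2·9.81·0.5166/2) ≈ 2.25 m/s.

v ≈ 2.25 m/s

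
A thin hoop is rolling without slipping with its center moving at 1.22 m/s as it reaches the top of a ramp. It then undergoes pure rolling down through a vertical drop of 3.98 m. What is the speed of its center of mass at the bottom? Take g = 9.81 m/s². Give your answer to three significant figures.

For this body I = MR², i.e. k = I/(MR²) = 1.
Pure rolling means v = ωR; then KE = ½Mv² + ½I(v/R)² = ½(1+k)Mv² = Mv².
Energy conservation: Mv₀² + Mgh = Mv², so v² = v₀² + 2gh/(1+k).
v = √(1.22² + 2×9.81×3.98/2) = √40.53 ≈ 6.37 m/s.

v ≈ 6.37 m/s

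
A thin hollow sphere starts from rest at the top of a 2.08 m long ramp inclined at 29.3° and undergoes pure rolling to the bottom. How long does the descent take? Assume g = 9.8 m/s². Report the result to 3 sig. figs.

t ≈ 1.20 s

With I = (2/3)MR², the ratio k = I/(MR²) is 2/3.
Along the incline Mg sinθ − f = Ma, and torque about the center fR = Iα = kMR²(a/R) gives f = kMa.
Hence a = g sinθ/(1+k) = 9.8×sin29.3°/1.667 = 2.878 m/s².
Starting from rest, L = ½at², so t = √(2L/a) = √(2×2.08/2.878) ≈ 1.20 s.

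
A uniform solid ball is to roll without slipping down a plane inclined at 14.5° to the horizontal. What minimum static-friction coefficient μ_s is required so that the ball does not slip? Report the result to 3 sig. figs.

For this body I = (2/5)MR², i.e. k = I/(MR²) = 0.4.
Newton's second law down the slope: Mg sinθ − f = Ma. The torque equation fR = Iα (with α = a/R) gives f = kMa.
These give a = g sinθ/(1+k) and the required friction f = kMg sinθ/(1+k).
With N = Mg cosθ, the no-slip condition f ≤ μN gives μ_min = f/N = k tanθ/(1+k).
μ_min = 0.4 × tan14.5° / 1.4 ≈ 0.0739.

μ_min ≈ 0.0739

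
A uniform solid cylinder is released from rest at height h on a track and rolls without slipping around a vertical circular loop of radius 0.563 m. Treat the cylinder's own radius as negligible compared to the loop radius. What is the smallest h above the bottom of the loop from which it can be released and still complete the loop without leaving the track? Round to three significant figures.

h_min ≈ 1.55 m

With I = (1/2)MR², the ratio k = I/(MR²) is 0.5.
At the top, contact is just lost when gravity alone supplies the centripetal force: Mg = Mv_top²/r, i.e. v_top² = gr.
With ω = v/R, the kinetic energy at speed v is ½(1+k)Mv² = (3/4)Mv².
Energy conservation from release (height h) to the top (height 2r): Mgh = Mg(2r) + (3/4)M·gr.
Thus h_min = 2r + (1+k)r/2 = r(2 + 1.5/2) = 0.563 × 2.75 ≈ 1.55 m.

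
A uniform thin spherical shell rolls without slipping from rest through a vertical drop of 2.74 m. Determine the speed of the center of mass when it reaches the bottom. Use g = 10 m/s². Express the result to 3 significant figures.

v ≈ 5.73 m/s

The moment of inertia is (2/3)MR², giving k ≡ I/(MR²) = 2/3.
Rolling without slipping gives ω = v/R, so the total kinetic energy is ½Mv² + ½Iω² = ½(1+k)Mv² = (5/6)Mv².
Energy conservation: Mgh = (5/6)Mv², so v = √(2gh/(1+k)) = √(2 × 10 × 2.74 / 1.667) ≈ 5.73 m/s.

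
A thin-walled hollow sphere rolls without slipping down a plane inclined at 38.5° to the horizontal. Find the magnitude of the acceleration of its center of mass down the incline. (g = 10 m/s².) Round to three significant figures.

a ≈ 3.74 m/s²

For this body I = (2/3)MR², i.e. k = I/(MR²) = 2/3.
Newton's second law down the slope: Mg sinθ − f = Ma. The torque equation fR = Iα (with α = a/R) gives f = kMa.
Eliminating f: Mg sinθ = (1+k)Ma, so a = g sinθ/(1+k) = 10 × sin38.5° / 1.667 ≈ 3.74 m/s².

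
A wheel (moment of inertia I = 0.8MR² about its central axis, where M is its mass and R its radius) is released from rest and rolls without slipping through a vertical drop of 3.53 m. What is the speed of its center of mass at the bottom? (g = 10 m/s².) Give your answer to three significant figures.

v ≈ 6.26 m/s

The moment of inertia is 0.8MR², giving k ≡ I/(MR²) = 0.8.
Since it rolls without slipping, ω = v/R and KE = ½Mv² + ½Iω² = ½(1+k)Mv² = (9/10)Mv².
Energy conservation: Mgh = (9/10)Mv², so v = √(2gh/(1+k)) = √(2 × 10 × 3.53 / 1.8) ≈ 6.26 m/s.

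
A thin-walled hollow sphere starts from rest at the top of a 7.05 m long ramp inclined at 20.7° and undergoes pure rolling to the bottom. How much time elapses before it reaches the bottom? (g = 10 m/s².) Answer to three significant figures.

t ≈ 2.58 s

For this body I = (2/3)MR², i.e. k = I/(MR²) = 2/3.
Newton's second law down the slope: Mg sinθ − f = Ma. The torque equation fR = Iα (with α = a/R) gives f = kMa.
Hence a = g sinθ/(1+k) = 10×sin20.7°/1.667 = 2.121 m/s².
With constant a from rest, t = √(2L/a) = √(2·7.05/2.121) ≈ 2.58 s.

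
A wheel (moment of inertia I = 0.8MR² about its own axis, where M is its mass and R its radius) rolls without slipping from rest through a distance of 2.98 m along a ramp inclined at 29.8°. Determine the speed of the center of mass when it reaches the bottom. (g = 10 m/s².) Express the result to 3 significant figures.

The moment of inertia is 0.8MR², giving k ≡ I/(MR²) = 0.8.
Since it rolls without slipping, ω = v/R and KE = ½Mv² + ½Iω² = ½(1+k)Mv² = (9/10)Mv².
The vertical drop is h = L sinθ = 2.98 × sin29.8° = 1.481 m.
Energy conservation: Mgh = (9/10)Mv², so v = √(2gh/(1+k)) = √(2 × 10 × 1.481 / 1.8) ≈ 4.06 m/s.

v ≈ 4.06 m/s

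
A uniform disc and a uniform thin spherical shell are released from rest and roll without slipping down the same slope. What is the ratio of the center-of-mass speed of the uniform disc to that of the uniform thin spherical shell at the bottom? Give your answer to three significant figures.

Each satisfies Mgh = ½(1+k)Mv² with k = I/(MR²), so v ∝ 1/√(1+k).
For the uniform disc k = 0.5; for the uniform thin spherical shell k = 2/3.
v₁/v₂ = √((1+k₂)/(1+k₁)) = √(1.667/1.5) ≈ 1.05.

v_ratio ≈ 1.05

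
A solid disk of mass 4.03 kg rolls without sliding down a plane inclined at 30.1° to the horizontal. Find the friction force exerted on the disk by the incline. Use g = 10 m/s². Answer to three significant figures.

f ≈ 6.74 N

Here I = (1/2)MR², so the shape factor k = I/(MR²) = 0.5.
Translational: Mg sinθ − f = Ma. Rotational about the CM: fR = Iα = kMRa, so f = kMa.
Combining, a = g sinθ/(1+k) and f = kMa = kMg sinθ/(1+k).
f = 0.5 × 4.03 × 10 × sin30.1° / 1.5 ≈ 6.74 N.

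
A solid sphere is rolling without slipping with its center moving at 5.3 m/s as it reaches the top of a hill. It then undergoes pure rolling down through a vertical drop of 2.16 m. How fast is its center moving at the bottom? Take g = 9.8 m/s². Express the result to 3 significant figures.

v ≈ 7.64 m/s

For this body I = (2/5)MR², i.e. k = I/(MR²) = 0.4.
The rolling condition ω = v/R makes the rotational term ½I(v/R)² = ½kMv², so KE_total = ½(1+k)Mv² = (7/10)Mv².
Energy conservation: (7/10)Mv₀² + Mgh = (7/10)Mv², so v² = v₀² + 2gh/(1+k).
v = √(5.3² + 2×9.8×2.16/1.4) = √58.33 ≈ 7.64 m/s.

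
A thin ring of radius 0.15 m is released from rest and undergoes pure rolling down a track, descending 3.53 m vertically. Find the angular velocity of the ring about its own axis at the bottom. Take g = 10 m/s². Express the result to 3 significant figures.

The moment of inertia is MR², giving k ≡ I/(MR²) = 1.
Rolling without slipping gives ω = v/R, so the total kinetic energy is ½Mv² + ½Iω² = ½(1+k)Mv² = Mv².
Energy conservation Mgh = ½(1+k)Mv² gives v = √(2gh/(1+k)) = √(2 × 10 × 3.53 / 2) = 5.941 m/s.
Then ω = v/R = 5.941 / 0.15 ≈ 39.6 rad/s.

ω ≈ 39.6 rad/s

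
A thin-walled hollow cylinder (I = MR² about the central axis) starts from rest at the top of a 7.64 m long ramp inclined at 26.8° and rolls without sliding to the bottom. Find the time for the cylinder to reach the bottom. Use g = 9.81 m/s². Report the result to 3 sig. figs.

t ≈ 2.63 s

Here I = MR², so the shape factor k = I/(MR²) = 1.
Newton's second law down the slope: Mg sinθ − f = Ma. The torque equation fR = Iα (with α = a/R) gives f = kMa.
Hence a = g sinθ/(1+k) = 9.81×sin26.8°/2 = 2.212 m/s².
With constant a from rest, t = √(2L/a) = √(2·7.64/2.212) ≈ 2.63 s.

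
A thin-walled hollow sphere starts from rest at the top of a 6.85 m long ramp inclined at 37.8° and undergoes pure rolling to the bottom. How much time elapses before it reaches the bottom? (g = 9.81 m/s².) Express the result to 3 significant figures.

t ≈ 1.95 s

With I = (2/3)MR², the ratio k = I/(MR²) is 2/3.
Along the incline Mg sinθ − f = Ma, and torque about the center fR = Iα = kMR²(a/R) gives f = kMa.
Hence a = g sinθ/(1+k) = 9.81×sin37.8°/1.667 = 3.608 m/s².
With constant a from rest, t = √(2L/a) = √(2·6.85/3.608) ≈ 1.95 s.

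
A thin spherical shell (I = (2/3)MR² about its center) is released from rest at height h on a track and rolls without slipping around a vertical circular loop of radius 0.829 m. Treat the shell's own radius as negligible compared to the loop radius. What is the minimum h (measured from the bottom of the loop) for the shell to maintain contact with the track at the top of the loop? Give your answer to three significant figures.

h_min ≈ 2.35 m

For this body I = (2/3)MR², i.e. k = I/(MR²) = 2/3.
At the top of the loop, the minimum-contact condition is Mg = Mv_top²/r, so v_top² = gr.
With ω = v/R, the kinetic energy at speed v is ½(1+k)Mv² = (5/6)Mv².
Energy conservation from release (height h) to the top (height 2r): Mgh = Mg(2r) + (5/6)M·gr.
Thus h_min = 2r + (1+k)r/2 = r(2 + 1.667/2) = 0.829 × 2.833 ≈ 2.35 m.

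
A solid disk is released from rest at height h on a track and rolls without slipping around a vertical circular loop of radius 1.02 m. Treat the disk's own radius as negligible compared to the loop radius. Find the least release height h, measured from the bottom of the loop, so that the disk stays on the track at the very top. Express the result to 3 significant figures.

With I = (1/2)MR², the ratio k = I/(MR²) is 0.5.
At the top of the loop, the minimum-contact condition is Mg = Mv_top²/r, so v_top² = gr.
With ω = v/R, the kinetic energy at speed v is ½(1+k)Mv² = (3/4)Mv².
Energy conservation from release (height h) to the top (height 2r): Mgh = Mg(2r) + (3/4)M·gr.
Thus h_min = 2r + (1+k)r/2 = r(2 + 1.5/2) = 1.02 × 2.75 ≈ 2.81 m.

h_min ≈ 2.81 m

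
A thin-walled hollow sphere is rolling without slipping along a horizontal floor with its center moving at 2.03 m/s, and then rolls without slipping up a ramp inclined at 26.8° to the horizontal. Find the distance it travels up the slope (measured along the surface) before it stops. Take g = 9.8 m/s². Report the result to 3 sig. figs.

d ≈ 0.777 m

With I = (2/3)MR², the ratio k = I/(MR²) is 2/3.
Rolling without slipping gives ω = v/R, so the total kinetic energy is ½Mv² + ½Iω² = ½(1+k)Mv² = (5/6)Mv².
Setting this equal to Mgh gives the vertical rise h = (1+k)v₀²/(2g) = 1.667×2.03²/(2×9.8) = 0.3504 m.
Along the incline, d = h/sinθ = 0.3504/sin26.8° ≈ 0.777 m.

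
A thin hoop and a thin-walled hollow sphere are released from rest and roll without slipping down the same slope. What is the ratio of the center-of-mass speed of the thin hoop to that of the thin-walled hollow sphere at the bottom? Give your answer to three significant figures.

v_ratio ≈ 0.913

Each satisfies Mgh = ½(1+k)Mv² with k = I/(MR²), so v ∝ 1/√(1+k).
For the thin hoop k = 1; for the thin-walled hollow sphere k = 2/3.
v₁/v₂ = √((1+k₂)/(1+k₁)) = √(1.667/2) ≈ 0.913.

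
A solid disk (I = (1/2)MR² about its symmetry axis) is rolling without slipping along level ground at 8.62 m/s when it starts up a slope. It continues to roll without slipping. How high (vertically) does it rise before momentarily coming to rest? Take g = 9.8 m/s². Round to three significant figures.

h ≈ 5.69 m

The moment of inertia is (1/2)MR², giving k ≡ I/(MR²) = 0.5.
Rolling without slipping gives ω = v/R, so the total kinetic energy is ½Mv² + ½Iω² = ½(1+k)Mv² = (3/4)Mv².
All of this converts to potential energy at the highest point: (3/4)Mv₀² = Mgh.
Thus h = (1+k)v₀²/(2g) = 1.5 × 8.62² / (2 × 9.8) ≈ 5.69 m.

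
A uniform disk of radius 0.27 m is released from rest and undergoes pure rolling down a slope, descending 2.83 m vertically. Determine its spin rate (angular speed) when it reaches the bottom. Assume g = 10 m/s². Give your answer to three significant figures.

ω ≈ 22.8 rad/s

Here I = (1/2)MR², so the shape factor k = I/(MR²) = 0.5.
Pure rolling means v = ωR; then KE = ½Mv² + ½I(v/R)² = ½(1+k)Mv² = (3/4)Mv².
Energy conservation Mgh = ½(1+k)Mv² gives v = √(2gh/(1+k)) = √(2 × 10 × 2.83 / 1.5) = 6.143 m/s.
Then ω = v/R = 6.143 / 0.27 ≈ 22.8 rad/s.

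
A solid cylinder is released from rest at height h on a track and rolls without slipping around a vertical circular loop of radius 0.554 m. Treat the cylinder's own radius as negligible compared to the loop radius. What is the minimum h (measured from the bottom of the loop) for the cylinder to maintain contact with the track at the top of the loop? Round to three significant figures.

With I = (1/2)MR², the ratio k = I/(MR²) is 0.5.
At the top, contact is just lost when gravity alone supplies the centripetal force: Mg = Mv_top²/r, i.e. v_top² = gr.
With ω = v/R, the kinetic energy at speed v is ½(1+k)Mv² = (3/4)Mv².
Energy conservation from release (height h) to the top (height 2r): Mgh = Mg(2r) + (3/4)M·gr.
Thus h_min = 2r + (1+k)r/2 = r(2 + 1.5/2) = 0.554 × 2.75 ≈ 1.52 m.

h_min ≈ 1.52 m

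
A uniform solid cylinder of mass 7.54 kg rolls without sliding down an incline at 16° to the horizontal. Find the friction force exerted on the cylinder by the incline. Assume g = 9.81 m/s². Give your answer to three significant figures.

f ≈ 6.80 N

The moment of inertia is (1/2)MR², giving k ≡ I/(MR²) = 0.5.
Newton's second law down the slope: Mg sinθ − f = Ma. The torque equation fR = Iα (with α = a/R) gives f = kMa.
Combining, a = g sinθ/(1+k) and f = kMa = kMg sinθ/(1+k).
f = 0.5 × 7.54 × 9.81 × sin16° / 1.5 ≈ 6.80 N.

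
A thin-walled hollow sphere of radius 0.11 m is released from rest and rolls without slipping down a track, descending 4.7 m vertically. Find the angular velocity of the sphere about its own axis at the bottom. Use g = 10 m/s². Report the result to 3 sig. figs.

With I = (2/3)MR², the ratio k = I/(MR²) is 2/3.
Rolling without slipping gives ω = v/R, so the total kinetic energy is ½Mv² + ½Iω² = ½(1+k)Mv² = (5/6)Mv².
Energy conservation Mgh = ½(1+k)Mv² gives v = √(2gh/(1+k)) = √(2 × 10 × 4.7 / 1.667) = 7.51 m/s.
The angular speed follows from ω = v/R = 7.51/0.11 ≈ 68.3 rad/s.

ω ≈ 68.3 rad/s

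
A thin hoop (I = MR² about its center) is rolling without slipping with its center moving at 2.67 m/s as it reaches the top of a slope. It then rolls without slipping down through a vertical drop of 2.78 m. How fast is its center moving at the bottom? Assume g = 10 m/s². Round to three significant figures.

The moment of inertia is MR², giving k ≡ I/(MR²) = 1.
Rolling without slipping gives ω = v/R, so the total kinetic energy is ½Mv² + ½Iω² = ½(1+k)Mv² = Mv².
Energy conservation: Mv₀² + Mgh = Mv², so v² = v₀² + 2gh/(1+k).
v = √(2.67² + 2×10×2.78/2) = √34.93 ≈ 5.91 m/s.

v ≈ 5.91 m/s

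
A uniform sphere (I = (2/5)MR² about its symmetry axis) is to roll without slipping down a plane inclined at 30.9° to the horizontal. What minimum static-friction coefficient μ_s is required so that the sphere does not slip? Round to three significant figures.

Here I = (2/5)MR², so the shape factor k = I/(MR²) = 0.4.
Newton's second law down the slope: Mg sinθ − f = Ma. The torque equation fR = Iα (with α = a/R) gives f = kMa.
These give a = g sinθ/(1+k) and the required friction f = kMg sinθ/(1+k).
With N = Mg cosθ, the no-slip condition f ≤ μN gives μ_min = f/N = k tanθ/(1+k).
μ_min = 0.4 × tan30.9° / 1.4 ≈ 0.171.

μ_min ≈ 0.171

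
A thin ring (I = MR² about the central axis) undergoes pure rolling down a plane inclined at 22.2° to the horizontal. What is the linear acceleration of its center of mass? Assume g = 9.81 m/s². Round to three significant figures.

a ≈ 1.85 m/s²

Here I = MR², so the shape factor k = I/(MR²) = 1.
Along the incline Mg sinθ − f = Ma, and torque about the center fR = Iα = kMR²(a/R) gives f = kMa.
Eliminating f: Mg sinθ = (1+k)Ma, so a = g sinθ/(1+k) = 9.81 × sin22.2° / 2 ≈ 1.85 m/s².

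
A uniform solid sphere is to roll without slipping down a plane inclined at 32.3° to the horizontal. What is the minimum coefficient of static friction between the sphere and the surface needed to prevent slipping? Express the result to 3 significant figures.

With I = (2/5)MR², the ratio k = I/(MR²) is 0.4.
Along the incline Mg sinθ − f = Ma, and torque about the center fR = Iα = kMR²(a/R) gives f = kMa.
These give a = g sinθ/(1+k) and the required friction f = kMg sinθ/(1+k).
With N = Mg cosθ, the no-slip condition f ≤ μN gives μ_min = f/N = k tanθ/(1+k).
μ_min = 0.4 × tan32.3° / 1.4 ≈ 0.181.

μ_min ≈ 0.181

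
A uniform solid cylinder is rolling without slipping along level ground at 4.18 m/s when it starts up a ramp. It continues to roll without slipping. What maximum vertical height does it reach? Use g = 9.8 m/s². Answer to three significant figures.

h ≈ 1.34 m

The moment of inertia is (1/2)MR², giving k ≡ I/(MR²) = 0.5.
Since it rolls without slipping, ω = v/R and KE = ½Mv² + ½Iω² = ½(1+k)Mv² = (3/4)Mv².
All of this converts to potential energy at the highest point: (3/4)Mv₀² = Mgh.
Thus h = (1+k)v₀²/(2g) = 1.5 × 4.18² / (2 × 9.8) ≈ 1.34 m.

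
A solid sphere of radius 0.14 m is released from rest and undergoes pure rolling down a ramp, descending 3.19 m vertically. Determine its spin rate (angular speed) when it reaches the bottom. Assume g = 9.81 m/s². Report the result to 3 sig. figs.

ω ≈ 47.8 rad/s

With I = (2/5)MR², the ratio k = I/(MR²) is 0.4.
Rolling without slipping gives ω = v/R, so the total kinetic energy is ½Mv² + ½Iω² = ½(1+k)Mv² = (7/10)Mv².
Energy conservation Mgh = ½(1+k)Mv² gives v = √(2gh/(1+k)) = √(2 × 9.81 × 3.19 / 1.4) = 6.686 m/s.
Then ω = v/R = 6.686 / 0.14 ≈ 47.8 rad/s.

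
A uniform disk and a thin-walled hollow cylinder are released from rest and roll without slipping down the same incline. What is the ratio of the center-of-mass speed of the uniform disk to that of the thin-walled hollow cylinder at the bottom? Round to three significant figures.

Each satisfies Mgh = ½(1+k)Mv² with k = I/(MR²), so v ∝ 1/√(1+k).
For the uniform disk k = 0.5; for the thin-walled hollow cylinder k = 1.
v₁/v₂ = √((1+k₂)/(1+k₁)) = √(2/1.5) ≈ 1.15.

v_ratio ≈ 1.15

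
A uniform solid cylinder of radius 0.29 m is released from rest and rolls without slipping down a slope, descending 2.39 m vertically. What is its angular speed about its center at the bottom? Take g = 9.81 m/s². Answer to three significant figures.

Here I = (1/2)MR², so the shape factor k = I/(MR²) = 0.5.
Rolling without slipping gives ω = v/R, so the total kinetic energy is ½Mv² + ½Iω² = ½(1+k)Mv² = (3/4)Mv².
Energy conservation Mgh = ½(1+k)Mv² gives v = √(2gh/(1+k)) = √(2 × 9.81 × 2.39 / 1.5) = 5.591 m/s.
Then ω = v/R = 5.591 / 0.29 ≈ 19.3 rad/s.

ω ≈ 19.3 rad/s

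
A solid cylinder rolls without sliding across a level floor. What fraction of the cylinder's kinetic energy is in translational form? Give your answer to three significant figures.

Here I = (1/2)MR², so the shape factor k = I/(MR²) = 0.5.
Since ω = v/R, the translational part is ½Mv² and the rotational part is ½I(v/R)² = ½kMv²; the total is ½(1+k)Mv².
The translational fraction is therefore 1/(1+k) = 1/1.5 ≈ 0.667.

fraction ≈ 0.667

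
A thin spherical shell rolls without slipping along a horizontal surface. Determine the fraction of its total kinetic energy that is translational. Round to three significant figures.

fraction ≈ 0.600

With I = (2/3)MR², the ratio k = I/(MR²) is 2/3.
Since ω = v/R, the translational part is ½Mv² and the rotational part is ½I(v/R)² = ½kMv²; the total is ½(1+k)Mv².
The translational fraction is therefore 1/(1+k) = 1/1.667 ≈ 0.600.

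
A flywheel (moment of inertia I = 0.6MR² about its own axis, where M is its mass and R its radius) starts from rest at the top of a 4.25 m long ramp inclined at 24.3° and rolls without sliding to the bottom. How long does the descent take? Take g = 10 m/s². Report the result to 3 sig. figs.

Here I = 0.6MR², so the shape factor k = I/(MR²) = 0.6.
Newton's second law down the slope: Mg sinθ − f = Ma. The torque equation fR = Iα (with α = a/R) gives f = kMa.
Hence a = g sinθ/(1+k) = 10×sin24.3°/1.6 = 2.572 m/s².
Starting from rest, L = ½at², so t = √(2L/a) = √(2×4.25/2.572) ≈ 1.82 s.

t ≈ 1.82 s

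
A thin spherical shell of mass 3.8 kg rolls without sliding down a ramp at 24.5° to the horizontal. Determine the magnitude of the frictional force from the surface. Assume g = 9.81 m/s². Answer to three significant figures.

f ≈ 6.18 N

Here I = (2/3)MR², so the shape factor k = I/(MR²) = 2/3.
Translational: Mg sinθ − f = Ma. Rotational about the CM: fR = Iα = kMRa, so f = kMa.
Combining, a = g sinθ/(1+k) and f = kMa = kMg sinθ/(1+k).
f = (2/3) × 3.8 × 9.81 × sin24.5° / 1.667 ≈ 6.18 N.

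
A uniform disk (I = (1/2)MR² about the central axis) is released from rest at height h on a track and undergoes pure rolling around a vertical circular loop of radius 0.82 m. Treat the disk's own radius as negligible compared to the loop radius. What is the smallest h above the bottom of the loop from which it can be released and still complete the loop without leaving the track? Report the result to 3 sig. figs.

The moment of inertia is (1/2)MR², giving k ≡ I/(MR²) = 0.5.
At the top, contact is just lost when gravity alone supplies the centripetal force: Mg = Mv_top²/r, i.e. v_top² = gr.
With ω = v/R, the kinetic energy at speed v is ½(1+k)Mv² = (3/4)Mv².
Energy conservation from release (height h) to the top (height 2r): Mgh = Mg(2r) + (3/4)M·gr.
Thus h_min = 2r + (1+k)r/2 = r(2 + 1.5/2) = 0.82 × 2.75 ≈ 2.26 m.

h_min ≈ 2.26 m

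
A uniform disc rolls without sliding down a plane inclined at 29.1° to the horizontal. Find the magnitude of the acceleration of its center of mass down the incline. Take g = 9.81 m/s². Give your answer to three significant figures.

With I = (1/2)MR², the ratio k = I/(MR²) is 0.5.
Translational: Mg sinθ − f = Ma. Rotational about the CM: fR = Iα = kMRa, so f = kMa.
Eliminating f: Mg sinθ = (1+k)Ma, so a = g sinθ/(1+k) = 9.81 × sin29.1° / 1.5 ≈ 3.18 m/s².

a ≈ 3.18 m/s²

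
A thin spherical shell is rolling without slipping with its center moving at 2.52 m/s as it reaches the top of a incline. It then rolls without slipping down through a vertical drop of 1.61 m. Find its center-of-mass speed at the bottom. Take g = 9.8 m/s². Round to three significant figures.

v ≈ 5.03 m/s

With I = (2/3)MR², the ratio k = I/(MR²) is 2/3.
The rolling condition ω = v/R makes the rotational term ½I(v/R)² = ½kMv², so KE_total = ½(1+k)Mv² = (5/6)Mv².
Conserving energy between top and bottom: (5/6)Mv² = (5/6)Mv₀² + Mgh, hence v² = v₀² + 2gh/(1+k).
v = √(2.52² + 2×9.8×1.61/1.667) = √25.28 ≈ 5.03 m/s.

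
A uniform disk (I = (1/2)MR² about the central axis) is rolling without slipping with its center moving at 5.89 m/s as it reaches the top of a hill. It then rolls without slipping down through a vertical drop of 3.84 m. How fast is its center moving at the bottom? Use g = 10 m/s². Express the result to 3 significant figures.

Here I = (1/2)MR², so the shape factor k = I/(MR²) = 0.5.
Rolling without slipping gives ω = v/R, so the total kinetic energy is ½Mv² + ½Iω² = ½(1+k)Mv² = (3/4)Mv².
Conserving energy between top and bottom: (3/4)Mv² = (3/4)Mv₀² + Mgh, hence v² = v₀² + 2gh/(1+k).
v = √(5.89² + 2×10×3.84/1.5) = √85.89 ≈ 9.27 m/s.

v ≈ 9.27 m/s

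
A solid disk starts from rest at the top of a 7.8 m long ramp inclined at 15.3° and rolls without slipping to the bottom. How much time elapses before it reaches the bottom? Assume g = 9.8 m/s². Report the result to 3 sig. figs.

t ≈ 3.01 s

The moment of inertia is (1/2)MR², giving k ≡ I/(MR²) = 0.5.
Along the incline Mg sinθ − f = Ma, and torque about the center fR = Iα = kMR²(a/R) gives f = kMa.
Hence a = g sinθ/(1+k) = 9.8×sin15.3°/1.5 = 1.724 m/s².
With constant a from rest, t = √(2L/a) = √(2·7.8/1.724) ≈ 3.01 s.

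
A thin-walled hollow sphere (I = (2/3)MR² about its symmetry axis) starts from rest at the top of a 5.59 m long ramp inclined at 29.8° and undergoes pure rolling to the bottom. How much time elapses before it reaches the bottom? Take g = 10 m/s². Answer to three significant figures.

The moment of inertia is (2/3)MR², giving k ≡ I/(MR²) = 2/3.
Newton's second law down the slope: Mg sinθ − f = Ma. The torque equation fR = Iα (with α = a/R) gives f = kMa.
Hence a = g sinθ/(1+k) = 10×sin29.8°/1.667 = 2.982 m/s².
With constant a from rest, t = √(2L/a) = √(2·5.59/2.982) ≈ 1.94 s.

t ≈ 1.94 s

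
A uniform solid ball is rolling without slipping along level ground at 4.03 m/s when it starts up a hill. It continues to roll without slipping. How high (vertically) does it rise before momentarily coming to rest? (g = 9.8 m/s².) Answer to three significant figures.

h ≈ 1.16 m

The moment of inertia is (2/5)MR², giving k ≡ I/(MR²) = 0.4.
Since it rolls without slipping, ω = v/R and KE = ½Mv² + ½Iω² = ½(1+k)Mv² = (7/10)Mv².
All of this converts to potential energy at the highest point: (7/10)Mv₀² = Mgh.
Thus h = (1+k)v₀²/(2g) = 1.4 × 4.03² / (2 × 9.8) ≈ 1.16 m.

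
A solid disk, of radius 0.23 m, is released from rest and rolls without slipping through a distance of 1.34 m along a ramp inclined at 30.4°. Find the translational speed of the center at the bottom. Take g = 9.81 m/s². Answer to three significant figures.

v ≈ 2.98 m/s

Here I = (1/2)MR², so the shape factor k = I/(MR²) = 0.5.
Since it rolls without slipping, ω = v/R and KE = ½Mv² + ½Iω² = ½(1+k)Mv² = (3/4)Mv².
The vertical drop is h = L sinθ = 1.34 × sin30.4° = 0.6781 m.
Setting Mgh = (3/4)Mv² gives v = √(2gh/(1+k)) = √(2·9.81·0.6781/1.5) ≈ 2.98 m/s.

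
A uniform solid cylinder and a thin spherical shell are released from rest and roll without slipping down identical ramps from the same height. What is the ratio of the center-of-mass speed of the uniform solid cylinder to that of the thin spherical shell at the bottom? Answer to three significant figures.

Each satisfies Mgh = ½(1+k)Mv² with k = I/(MR²), so v ∝ 1/√(1+k).
For the uniform solid cylinder k = 0.5; for the thin spherical shell k = 2/3.
v₁/v₂ = √((1+k₂)/(1+k₁)) = √(1.667/1.5) ≈ 1.05.

v_ratio ≈ 1.05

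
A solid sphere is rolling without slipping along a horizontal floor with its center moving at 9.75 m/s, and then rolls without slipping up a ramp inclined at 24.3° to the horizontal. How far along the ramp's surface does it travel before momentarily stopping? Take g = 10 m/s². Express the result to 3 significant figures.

The moment of inertia is (2/5)MR², giving k ≡ I/(MR²) = 0.4.
The rolling condition ω = v/R makes the rotational term ½I(v/R)² = ½kMv², so KE_total = ½(1+k)Mv² = (7/10)Mv².
Setting this equal to Mgh gives the vertical rise h = (1+k)v₀²/(2g) = 1.4×9.75²/(2×10) = 6.654 m.
Along the incline, d = h/sinθ = 6.654/sin24.3° ≈ 16.2 m.

d ≈ 16.2 m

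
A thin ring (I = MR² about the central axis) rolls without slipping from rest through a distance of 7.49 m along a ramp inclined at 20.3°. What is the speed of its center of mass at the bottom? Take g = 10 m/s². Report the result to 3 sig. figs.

The moment of inertia is MR², giving k ≡ I/(MR²) = 1.
Rolling without slipping gives ω = v/R, so the total kinetic energy is ½Mv² + ½Iω² = ½(1+k)Mv² = Mv².
The vertical drop is h = L sinθ = 7.49 × sin20.3° = 2.599 m.
Setting Mgh = Mv² gives v = √(2gh/(1+k)) = √(2·10·2.599/2) ≈ 5.10 m/s.

v ≈ 5.10 m/s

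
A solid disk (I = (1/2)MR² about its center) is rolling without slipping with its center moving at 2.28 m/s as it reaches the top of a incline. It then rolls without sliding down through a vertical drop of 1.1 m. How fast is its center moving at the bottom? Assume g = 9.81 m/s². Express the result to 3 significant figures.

Here I = (1/2)MR², so the shape factor k = I/(MR²) = 0.5.
Pure rolling means v = ωR; then KE = ½Mv² + ½I(v/R)² = ½(1+k)Mv² = (3/4)Mv².
Conserving energy between top and bottom: (3/4)Mv² = (3/4)Mv₀² + Mgh, hence v² = v₀² + 2gh/(1+k).
v = √(2.28² + 2×9.81×1.1/1.5) = √19.59 ≈ 4.43 m/s.

v ≈ 4.43 m/s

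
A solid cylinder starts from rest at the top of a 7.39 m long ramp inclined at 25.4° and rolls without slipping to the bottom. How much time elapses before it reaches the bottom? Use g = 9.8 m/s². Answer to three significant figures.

t ≈ 2.30 s

For this body I = (1/2)MR², i.e. k = I/(MR²) = 0.5.
Along the incline Mg sinθ − f = Ma, and torque about the center fR = Iα = kMR²(a/R) gives f = kMa.
Hence a = g sinθ/(1+k) = 9.8×sin25.4°/1.5 = 2.802 m/s².
Starting from rest, L = ½at², so t = √(2L/a) = √(2×7.39/2.802) ≈ 2.30 s.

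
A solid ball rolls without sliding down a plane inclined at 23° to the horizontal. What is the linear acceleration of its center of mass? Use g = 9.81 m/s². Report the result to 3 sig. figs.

a ≈ 2.74 m/s²

With I = (2/5)MR², the ratio k = I/(MR²) is 0.4.
Along the incline Mg sinθ − f = Ma, and torque about the center fR = Iα = kMR²(a/R) gives f = kMa.
Eliminating f: Mg sinθ = (1+k)Ma, so a = g sinθ/(1+k) = 9.81 × sin23° / 1.4 ≈ 2.74 m/s².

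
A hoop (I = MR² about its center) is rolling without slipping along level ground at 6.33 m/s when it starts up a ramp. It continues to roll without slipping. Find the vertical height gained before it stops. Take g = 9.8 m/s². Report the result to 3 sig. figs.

h ≈ 4.09 m

The moment of inertia is MR², giving k ≡ I/(MR²) = 1.
Since it rolls without slipping, ω = v/R and KE = ½Mv² + ½Iω² = ½(1+k)Mv² = Mv².
At the top the kinetic energy is zero, so Mv₀² = Mgh.
Thus h = (1+k)v₀²/(2g) = 2 × 6.33² / (2 × 9.8) ≈ 4.09 m.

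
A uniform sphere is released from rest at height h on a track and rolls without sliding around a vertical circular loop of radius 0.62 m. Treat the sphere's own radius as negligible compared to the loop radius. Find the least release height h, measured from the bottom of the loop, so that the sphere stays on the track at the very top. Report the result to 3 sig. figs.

The moment of inertia is (2/5)MR², giving k ≡ I/(MR²) = 0.4.
At the top of the loop, the minimum-contact condition is Mg = Mv_top²/r, so v_top² = gr.
With ω = v/R, the kinetic energy at speed v is ½(1+k)Mv² = (7/10)Mv².
Energy conservation from release (height h) to the top (height 2r): Mgh = Mg(2r) + (7/10)M·gr.
Thus h_min = 2r + (1+k)r/2 = r(2 + 1.4/2) = 0.62 × 2.7 ≈ 1.67 m.

h_min ≈ 1.67 m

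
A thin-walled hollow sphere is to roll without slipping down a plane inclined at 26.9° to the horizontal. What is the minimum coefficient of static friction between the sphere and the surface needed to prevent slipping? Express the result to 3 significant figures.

With I = (2/3)MR², the ratio k = I/(MR²) is 2/3.
Newton's second law down the slope: Mg sinθ − f = Ma. The torque equation fR = Iα (with α = a/R) gives f = kMa.
These give a = g sinθ/(1+k) and the required friction f = kMg sinθ/(1+k).
The normal force is N = Mg cosθ, so μ_min = f/N = k tanθ/(1+k).
μ_min = (2/3) × tan26.9° / 1.667 ≈ 0.203.

μ_min ≈ 0.203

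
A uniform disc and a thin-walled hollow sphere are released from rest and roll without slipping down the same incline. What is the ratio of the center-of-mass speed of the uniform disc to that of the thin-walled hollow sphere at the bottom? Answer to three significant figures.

Each satisfies Mgh = ½(1+k)Mv² with k = I/(MR²), so v ∝ 1/√(1+k).
For the uniform disc k = 0.5; for the thin-walled hollow sphere k = 2/3.
v₁/v₂ = √((1+k₂)/(1+k₁)) = √(1.667/1.5) ≈ 1.05.

v_ratio ≈ 1.05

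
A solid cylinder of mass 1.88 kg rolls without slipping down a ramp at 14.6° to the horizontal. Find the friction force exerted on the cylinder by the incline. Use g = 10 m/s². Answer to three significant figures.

For this body I = (1/2)MR², i.e. k = I/(MR²) = 0.5.
Translational: Mg sinθ − f = Ma. Rotational about the CM: fR = Iα = kMRa, so f = kMa.
Combining, a = g sinθ/(1+k) and f = kMa = kMg sinθ/(1+k).
f = 0.5 × 1.88 × 10 × sin14.6° / 1.5 ≈ 1.58 N.

f ≈ 1.58 N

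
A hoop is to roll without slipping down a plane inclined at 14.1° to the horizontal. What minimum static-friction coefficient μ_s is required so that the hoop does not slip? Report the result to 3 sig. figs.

The moment of inertia is MR², giving k ≡ I/(MR²) = 1.
Newton's second law down the slope: Mg sinθ − f = Ma. The torque equation fR = Iα (with α = a/R) gives f = kMa.
These give a = g sinθ/(1+k) and the required friction f = kMg sinθ/(1+k).
With N = Mg cosθ, the no-slip condition f ≤ μN gives μ_min = f/N = k tanθ/(1+k).
μ_min = 1 × tan14.1° / 2 ≈ 0.126.

μ_min ≈ 0.126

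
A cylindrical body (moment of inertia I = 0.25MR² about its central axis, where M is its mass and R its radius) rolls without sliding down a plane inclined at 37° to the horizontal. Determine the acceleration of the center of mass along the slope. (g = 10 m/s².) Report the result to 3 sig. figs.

a ≈ 4.81 m/s²

For this body I = 0.25MR², i.e. k = I/(MR²) = 0.25.
Newton's second law down the slope: Mg sinθ − f = Ma. The torque equation fR = Iα (with α = a/R) gives f = kMa.
Eliminating f: Mg sinθ = (1+k)Ma, so a = g sinθ/(1+k) = 10 × sin37° / 1.25 ≈ 4.81 m/s².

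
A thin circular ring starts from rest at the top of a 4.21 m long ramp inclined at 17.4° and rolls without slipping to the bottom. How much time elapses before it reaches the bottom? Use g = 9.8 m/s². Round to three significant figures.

For this body I = MR², i.e. k = I/(MR²) = 1.
Along the incline Mg sinθ − f = Ma, and torque about the center fR = Iα = kMR²(a/R) gives f = kMa.
Hence a = g sinθ/(1+k) = 9.8×sin17.4°/2 = 1.465 m/s².
With constant a from rest, t = √(2L/a) = √(2·4.21/1.465) ≈ 2.40 s.

t ≈ 2.40 s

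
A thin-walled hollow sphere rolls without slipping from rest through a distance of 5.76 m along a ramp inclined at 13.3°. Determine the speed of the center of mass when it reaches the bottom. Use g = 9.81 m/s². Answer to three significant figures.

The moment of inertia is (2/3)MR², giving k ≡ I/(MR²) = 2/3.
Rolling without slipping gives ω = v/R, so the total kinetic energy is ½Mv² + ½Iω² = ½(1+k)Mv² = (5/6)Mv².
The vertical drop is h = L sinθ = 5.76 × sin13.3° = 1.325 m.
Setting Mgh = (5/6)Mv² gives v = √(2gh/(1+k)) = √(2·9.81·1.325/1.667) ≈ 3.95 m/s.

v ≈ 3.95 m/s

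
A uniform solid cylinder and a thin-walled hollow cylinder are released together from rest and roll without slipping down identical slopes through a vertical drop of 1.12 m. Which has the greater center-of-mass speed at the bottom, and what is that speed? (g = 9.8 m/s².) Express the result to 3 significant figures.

the uniform solid cylinder, at v ≈ 3.83 m/s

For rolling without slipping, Mgh = ½(1+k)Mv² where k = I/(MR²), so v = √(2gh/(1+k)).
Uniform solid cylinder: k = 0.5, giving v = √(2×9.8×1.12/1.5) = 3.826 m/s.
Thin-walled hollow cylinder: k = 1, giving v = √(2×9.8×1.12/2) = 3.313 m/s.
The smaller k wins: the uniform solid cylinder, at ≈ 3.83 m/s.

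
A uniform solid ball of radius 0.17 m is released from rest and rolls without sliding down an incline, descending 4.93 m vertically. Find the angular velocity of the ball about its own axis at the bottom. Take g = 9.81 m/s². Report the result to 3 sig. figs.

With I = (2/5)MR², the ratio k = I/(MR²) is 0.4.
Since it rolls without slipping, ω = v/R and KE = ½Mv² + ½Iω² = ½(1+k)Mv² = (7/10)Mv².
Energy conservation Mgh = ½(1+k)Mv² gives v = √(2gh/(1+k)) = √(2 × 9.81 × 4.93 / 1.4) = 8.312 m/s.
The angular speed follows from ω = v/R = 8.312/0.17 ≈ 48.9 rad/s.

ω ≈ 48.9 rad/s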